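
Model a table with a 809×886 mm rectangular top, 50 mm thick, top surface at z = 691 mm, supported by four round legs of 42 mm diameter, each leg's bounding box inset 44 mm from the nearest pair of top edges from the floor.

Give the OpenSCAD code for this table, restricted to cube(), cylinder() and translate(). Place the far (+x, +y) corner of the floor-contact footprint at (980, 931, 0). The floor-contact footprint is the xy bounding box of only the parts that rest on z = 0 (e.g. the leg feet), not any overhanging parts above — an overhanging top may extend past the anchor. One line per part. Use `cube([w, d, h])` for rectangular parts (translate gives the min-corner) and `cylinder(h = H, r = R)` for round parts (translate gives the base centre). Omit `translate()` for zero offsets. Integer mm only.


translate([215, 89, 641]) cube([809, 886, 50]);
translate([280, 154, 0]) cylinder(h = 641, r = 21);
translate([959, 154, 0]) cylinder(h = 641, r = 21);
translate([280, 910, 0]) cylinder(h = 641, r = 21);
translate([959, 910, 0]) cylinder(h = 641, r = 21);


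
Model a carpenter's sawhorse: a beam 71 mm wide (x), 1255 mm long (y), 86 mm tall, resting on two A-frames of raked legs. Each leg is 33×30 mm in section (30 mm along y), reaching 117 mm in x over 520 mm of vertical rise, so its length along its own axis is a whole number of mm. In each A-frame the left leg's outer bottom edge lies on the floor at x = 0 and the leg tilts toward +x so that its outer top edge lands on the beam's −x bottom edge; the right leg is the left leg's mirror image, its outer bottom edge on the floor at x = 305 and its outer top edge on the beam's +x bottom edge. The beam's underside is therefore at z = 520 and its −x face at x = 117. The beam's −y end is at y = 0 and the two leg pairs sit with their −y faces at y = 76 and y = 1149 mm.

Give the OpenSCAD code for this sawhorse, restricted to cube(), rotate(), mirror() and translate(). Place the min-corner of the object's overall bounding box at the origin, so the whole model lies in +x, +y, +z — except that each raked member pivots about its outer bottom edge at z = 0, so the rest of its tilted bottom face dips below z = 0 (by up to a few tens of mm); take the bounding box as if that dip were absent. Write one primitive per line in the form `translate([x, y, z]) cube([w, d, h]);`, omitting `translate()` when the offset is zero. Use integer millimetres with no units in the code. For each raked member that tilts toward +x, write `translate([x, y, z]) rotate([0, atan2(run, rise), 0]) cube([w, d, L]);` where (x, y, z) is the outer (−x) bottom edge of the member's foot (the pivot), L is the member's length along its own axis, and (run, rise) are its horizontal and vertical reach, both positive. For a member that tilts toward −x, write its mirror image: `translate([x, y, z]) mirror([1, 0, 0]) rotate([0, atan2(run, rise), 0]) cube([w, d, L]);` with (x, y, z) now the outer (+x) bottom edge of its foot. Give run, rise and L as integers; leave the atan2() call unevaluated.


// leg length = √(117² + 520²) = 533
// right-leg outer foot x = 2·117 + 71 = 305
// beam min-corner = (117, 0, 520)
translate([117, 0, 520]) cube([71, 1255, 86]);
translate([0, 76, 0]) rotate([0, atan2(117, 520), 0]) cube([33, 30, 533]);
translate([305, 76, 0]) mirror([1, 0, 0]) rotate([0, atan2(117, 520), 0]) cube([33, 30, 533]);
translate([0, 1149, 0]) rotate([0, atan2(117, 520), 0]) cube([33, 30, 533]);
translate([305, 1149, 0]) mirror([1, 0, 0]) rotate([0, atan2(117, 520), 0]) cube([33, 30, 533]);


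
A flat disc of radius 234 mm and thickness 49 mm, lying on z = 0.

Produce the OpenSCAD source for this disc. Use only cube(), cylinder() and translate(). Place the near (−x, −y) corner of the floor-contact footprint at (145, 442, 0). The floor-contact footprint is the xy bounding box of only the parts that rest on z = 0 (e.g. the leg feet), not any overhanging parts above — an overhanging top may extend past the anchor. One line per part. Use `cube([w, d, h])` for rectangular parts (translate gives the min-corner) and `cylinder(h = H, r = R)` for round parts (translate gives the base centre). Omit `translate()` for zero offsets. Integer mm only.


translate([379, 676, 0]) cylinder(h = 49, r = 234);


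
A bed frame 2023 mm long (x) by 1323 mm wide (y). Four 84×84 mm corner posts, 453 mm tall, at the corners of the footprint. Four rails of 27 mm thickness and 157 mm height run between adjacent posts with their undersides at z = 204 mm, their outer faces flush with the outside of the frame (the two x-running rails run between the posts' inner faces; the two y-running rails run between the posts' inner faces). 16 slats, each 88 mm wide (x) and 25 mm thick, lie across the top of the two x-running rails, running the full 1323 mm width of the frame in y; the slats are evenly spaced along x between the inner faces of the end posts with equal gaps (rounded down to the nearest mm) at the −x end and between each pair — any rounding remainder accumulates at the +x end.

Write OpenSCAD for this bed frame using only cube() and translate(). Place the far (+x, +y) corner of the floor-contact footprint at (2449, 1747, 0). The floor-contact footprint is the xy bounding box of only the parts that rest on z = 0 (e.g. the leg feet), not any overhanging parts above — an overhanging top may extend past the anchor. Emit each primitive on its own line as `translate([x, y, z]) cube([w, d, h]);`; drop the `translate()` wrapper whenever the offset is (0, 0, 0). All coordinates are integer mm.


translate([426, 424, 0]) cube([84, 84, 453]);
translate([426, 1663, 0]) cube([84, 84, 453]);
translate([2365, 424, 0]) cube([84, 84, 453]);
translate([2365, 1663, 0]) cube([84, 84, 453]);
translate([510, 424, 204]) cube([1855, 27, 157]);
translate([510, 1720, 204]) cube([1855, 27, 157]);
translate([426, 508, 204]) cube([27, 1155, 157]);
translate([2422, 508, 204]) cube([27, 1155, 157]);
translate([536, 424, 361]) cube([88, 1323, 25]);
translate([650, 424, 361]) cube([88, 1323, 25]);
translate([764, 424, 361]) cube([88, 1323, 25]);
translate([878, 424, 361]) cube([88, 1323, 25]);
translate([992, 424, 361]) cube([88, 1323, 25]);
translate([1106, 424, 361]) cube([88, 1323, 25]);
translate([1220, 424, 361]) cube([88, 1323, 25]);
translate([1334, 424, 361]) cube([88, 1323, 25]);
translate([1448, 424, 361]) cube([88, 1323, 25]);
translate([1562, 424, 361]) cube([88, 1323, 25]);
translate([1676, 424, 361]) cube([88, 1323, 25]);
translate([1790, 424, 361]) cube([88, 1323, 25]);
translate([1904, 424, 361]) cube([88, 1323, 25]);
translate([2018, 424, 361]) cube([88, 1323, 25]);
translate([2132, 424, 361]) cube([88, 1323, 25]);
translate([2246, 424, 361]) cube([88, 1323, 25]);


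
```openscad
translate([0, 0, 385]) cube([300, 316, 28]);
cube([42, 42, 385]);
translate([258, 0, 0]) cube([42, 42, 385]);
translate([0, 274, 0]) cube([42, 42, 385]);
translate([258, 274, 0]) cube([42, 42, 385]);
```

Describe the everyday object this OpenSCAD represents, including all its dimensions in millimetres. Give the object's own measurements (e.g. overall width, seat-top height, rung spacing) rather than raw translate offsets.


A simple wooden stool: a rectangular seat 300 mm (x) by 316 mm (y), 28 mm thick, top face at z = 413 mm, on four square legs, each 42×42 mm in cross-section. The legs rest on z = 0, each flush with a corner of the seat.


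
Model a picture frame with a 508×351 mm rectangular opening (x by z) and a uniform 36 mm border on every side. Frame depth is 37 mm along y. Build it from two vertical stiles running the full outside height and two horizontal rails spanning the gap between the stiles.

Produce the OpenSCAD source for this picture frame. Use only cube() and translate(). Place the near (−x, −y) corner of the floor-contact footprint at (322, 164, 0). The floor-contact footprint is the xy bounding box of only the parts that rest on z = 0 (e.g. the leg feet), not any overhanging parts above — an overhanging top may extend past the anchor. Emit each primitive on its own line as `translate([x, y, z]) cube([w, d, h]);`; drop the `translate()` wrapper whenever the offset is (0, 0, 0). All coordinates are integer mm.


translate([322, 164, 0]) cube([36, 37, 423]);
translate([866, 164, 0]) cube([36, 37, 423]);
translate([358, 164, 0]) cube([508, 37, 36]);
translate([358, 164, 387]) cube([508, 37, 36]);


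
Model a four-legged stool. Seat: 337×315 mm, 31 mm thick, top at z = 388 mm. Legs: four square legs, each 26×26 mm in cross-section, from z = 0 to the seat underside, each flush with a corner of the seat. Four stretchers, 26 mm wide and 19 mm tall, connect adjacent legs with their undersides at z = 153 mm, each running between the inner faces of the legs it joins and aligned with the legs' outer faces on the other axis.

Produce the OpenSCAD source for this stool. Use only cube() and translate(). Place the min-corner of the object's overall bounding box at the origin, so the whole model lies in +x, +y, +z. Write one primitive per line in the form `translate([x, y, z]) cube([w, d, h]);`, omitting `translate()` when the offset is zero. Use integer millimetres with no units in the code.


translate([0, 0, 357]) cube([337, 315, 31]);
cube([26, 26, 357]);
translate([311, 0, 0]) cube([26, 26, 357]);
translate([0, 289, 0]) cube([26, 26, 357]);
translate([311, 289, 0]) cube([26, 26, 357]);
translate([26, 0, 153]) cube([285, 26, 19]);
translate([26, 289, 153]) cube([285, 26, 19]);
translate([0, 26, 153]) cube([26, 263, 19]);
translate([311, 26, 153]) cube([26, 263, 19]);


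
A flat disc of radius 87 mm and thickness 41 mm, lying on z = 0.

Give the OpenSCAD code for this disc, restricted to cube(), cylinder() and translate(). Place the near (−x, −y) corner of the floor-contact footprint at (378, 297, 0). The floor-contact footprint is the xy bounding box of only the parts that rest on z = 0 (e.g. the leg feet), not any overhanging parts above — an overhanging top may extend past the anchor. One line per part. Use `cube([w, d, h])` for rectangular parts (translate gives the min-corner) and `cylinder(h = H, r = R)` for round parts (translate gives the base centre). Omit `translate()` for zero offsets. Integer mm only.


translate([465, 384, 0]) cylinder(h = 41, r = 87);


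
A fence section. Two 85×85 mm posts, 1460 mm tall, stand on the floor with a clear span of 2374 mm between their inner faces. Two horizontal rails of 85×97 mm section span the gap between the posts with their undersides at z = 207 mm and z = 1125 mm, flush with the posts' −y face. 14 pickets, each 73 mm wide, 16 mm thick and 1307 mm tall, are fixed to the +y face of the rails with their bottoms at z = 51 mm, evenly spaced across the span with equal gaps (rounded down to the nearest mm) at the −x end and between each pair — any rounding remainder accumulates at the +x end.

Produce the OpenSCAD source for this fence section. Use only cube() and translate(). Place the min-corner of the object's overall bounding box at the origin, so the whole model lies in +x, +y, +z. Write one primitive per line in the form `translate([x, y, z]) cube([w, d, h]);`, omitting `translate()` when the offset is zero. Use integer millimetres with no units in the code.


cube([85, 85, 1460]);
translate([2459, 0, 0]) cube([85, 85, 1460]);
translate([85, 0, 207]) cube([2374, 85, 97]);
translate([85, 0, 1125]) cube([2374, 85, 97]);
translate([175, 85, 51]) cube([73, 16, 1307]);
translate([338, 85, 51]) cube([73, 16, 1307]);
translate([501, 85, 51]) cube([73, 16, 1307]);
translate([664, 85, 51]) cube([73, 16, 1307]);
translate([827, 85, 51]) cube([73, 16, 1307]);
translate([990, 85, 51]) cube([73, 16, 1307]);
translate([1153, 85, 51]) cube([73, 16, 1307]);
translate([1316, 85, 51]) cube([73, 16, 1307]);
translate([1479, 85, 51]) cube([73, 16, 1307]);
translate([1642, 85, 51]) cube([73, 16, 1307]);
translate([1805, 85, 51]) cube([73, 16, 1307]);
translate([1968, 85, 51]) cube([73, 16, 1307]);
translate([2131, 85, 51]) cube([73, 16, 1307]);
translate([2294, 85, 51]) cube([73, 16, 1307]);


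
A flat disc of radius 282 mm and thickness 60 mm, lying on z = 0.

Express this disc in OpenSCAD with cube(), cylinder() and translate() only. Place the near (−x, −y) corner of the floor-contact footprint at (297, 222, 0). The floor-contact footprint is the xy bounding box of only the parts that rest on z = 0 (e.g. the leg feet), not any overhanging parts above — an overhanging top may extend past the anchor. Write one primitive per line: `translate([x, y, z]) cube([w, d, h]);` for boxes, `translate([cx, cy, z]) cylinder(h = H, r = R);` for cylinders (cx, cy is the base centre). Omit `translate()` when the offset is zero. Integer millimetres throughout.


translate([579, 504, 0]) cylinder(h = 60, r = 282);


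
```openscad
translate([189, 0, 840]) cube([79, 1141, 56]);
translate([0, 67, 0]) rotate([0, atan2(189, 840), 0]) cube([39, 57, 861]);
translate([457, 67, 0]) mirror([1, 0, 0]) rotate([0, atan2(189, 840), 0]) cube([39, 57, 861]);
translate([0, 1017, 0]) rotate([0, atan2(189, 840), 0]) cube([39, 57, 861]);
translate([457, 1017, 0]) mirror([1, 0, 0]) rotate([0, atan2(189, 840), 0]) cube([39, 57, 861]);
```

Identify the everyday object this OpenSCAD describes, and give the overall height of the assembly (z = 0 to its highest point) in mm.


A sawhorse. The overall height is 896 mm.

A beam across two mirrored pairs of raked legs — a sawhorse. The beam's underside is at z = 840 (matching the legs' vertical rise in atan2(189, 840)) and the beam is 56 mm tall, so its top is at 840 + 56 = 896 mm. The raked legs top out at the beam's underside, so that is the highest point.


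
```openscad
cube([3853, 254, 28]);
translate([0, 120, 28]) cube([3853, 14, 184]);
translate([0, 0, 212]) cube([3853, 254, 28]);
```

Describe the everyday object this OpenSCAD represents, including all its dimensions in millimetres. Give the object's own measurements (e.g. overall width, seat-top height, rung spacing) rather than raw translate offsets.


An I-beam lying along x, 3853 mm long. Overall section height 240 mm. Two flanges 254 mm wide (y) and 28 mm thick, one on the floor and one at the top; a web 14 mm thick runs between them, centred on the flange width.


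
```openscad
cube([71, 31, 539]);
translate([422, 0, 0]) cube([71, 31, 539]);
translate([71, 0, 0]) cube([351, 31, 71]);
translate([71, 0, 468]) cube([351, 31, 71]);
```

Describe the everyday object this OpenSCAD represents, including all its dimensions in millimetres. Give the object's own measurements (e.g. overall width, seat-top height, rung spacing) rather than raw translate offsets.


A rectangular picture frame lying in the x–z plane (depth along y). The opening is 351 mm wide (x) by 397 mm tall (z), surrounded by a border 71 mm wide on all four sides. The frame is 31 mm deep and is made of two full-height vertical stiles with two horizontal rails fitted between them.


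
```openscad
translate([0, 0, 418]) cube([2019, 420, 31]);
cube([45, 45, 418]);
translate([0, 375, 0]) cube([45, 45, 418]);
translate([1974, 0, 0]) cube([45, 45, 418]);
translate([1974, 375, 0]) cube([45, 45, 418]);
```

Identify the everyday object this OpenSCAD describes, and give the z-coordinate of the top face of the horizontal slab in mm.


A bench. The seat-top height is 449 mm.

A long slab on four corner posts — a bench. The slab sits at z = 418 with thickness 31, so the top is 418 + 31 = 449 mm.


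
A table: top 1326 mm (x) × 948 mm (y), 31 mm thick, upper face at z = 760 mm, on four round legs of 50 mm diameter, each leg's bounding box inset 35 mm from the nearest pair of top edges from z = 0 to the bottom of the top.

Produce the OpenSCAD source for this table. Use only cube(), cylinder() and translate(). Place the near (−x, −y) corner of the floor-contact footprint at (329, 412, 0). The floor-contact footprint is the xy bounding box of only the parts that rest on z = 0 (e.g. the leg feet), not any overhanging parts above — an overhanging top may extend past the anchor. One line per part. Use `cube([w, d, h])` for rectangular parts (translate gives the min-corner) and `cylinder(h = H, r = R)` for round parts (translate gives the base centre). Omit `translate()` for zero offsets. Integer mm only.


// leg_h = 760 - 31 = 729
translate([294, 377, 729]) cube([1326, 948, 31]);
translate([354, 437, 0]) cylinder(h = 729, r = 25);
translate([1560, 437, 0]) cylinder(h = 729, r = 25);
translate([354, 1265, 0]) cylinder(h = 729, r = 25);
translate([1560, 1265, 0]) cylinder(h = 729, r = 25);


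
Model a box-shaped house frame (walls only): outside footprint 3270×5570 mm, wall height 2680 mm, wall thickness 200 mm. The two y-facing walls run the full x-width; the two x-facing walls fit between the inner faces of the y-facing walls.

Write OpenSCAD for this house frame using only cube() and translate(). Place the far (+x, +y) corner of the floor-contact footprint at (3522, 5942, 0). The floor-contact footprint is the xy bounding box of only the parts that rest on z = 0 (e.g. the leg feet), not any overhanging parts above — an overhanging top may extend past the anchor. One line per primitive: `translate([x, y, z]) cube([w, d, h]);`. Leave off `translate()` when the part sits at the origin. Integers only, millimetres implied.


translate([252, 372, 0]) cube([3270, 200, 2680]);
translate([252, 5742, 0]) cube([3270, 200, 2680]);
translate([252, 572, 0]) cube([200, 5170, 2680]);
translate([3322, 572, 0]) cube([200, 5170, 2680]);


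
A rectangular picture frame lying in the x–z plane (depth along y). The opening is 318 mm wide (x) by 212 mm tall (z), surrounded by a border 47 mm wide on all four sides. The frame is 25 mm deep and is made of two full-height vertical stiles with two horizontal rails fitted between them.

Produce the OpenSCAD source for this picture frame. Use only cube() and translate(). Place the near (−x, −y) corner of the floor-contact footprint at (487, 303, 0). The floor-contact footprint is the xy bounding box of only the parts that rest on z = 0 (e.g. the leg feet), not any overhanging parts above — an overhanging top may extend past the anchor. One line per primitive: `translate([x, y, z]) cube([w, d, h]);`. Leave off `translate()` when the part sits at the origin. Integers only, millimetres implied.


translate([487, 303, 0]) cube([47, 25, 306]);
translate([852, 303, 0]) cube([47, 25, 306]);
translate([534, 303, 0]) cube([318, 25, 47]);
translate([534, 303, 259]) cube([318, 25, 47]);


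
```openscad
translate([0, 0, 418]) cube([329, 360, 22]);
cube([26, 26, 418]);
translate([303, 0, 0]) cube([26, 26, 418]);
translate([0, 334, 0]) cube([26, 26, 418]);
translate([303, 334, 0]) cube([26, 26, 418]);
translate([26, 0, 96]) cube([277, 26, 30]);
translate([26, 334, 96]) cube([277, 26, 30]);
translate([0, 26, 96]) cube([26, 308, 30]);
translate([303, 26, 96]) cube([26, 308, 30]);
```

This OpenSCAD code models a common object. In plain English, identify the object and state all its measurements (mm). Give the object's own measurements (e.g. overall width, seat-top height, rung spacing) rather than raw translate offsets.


A simple wooden stool: a rectangular seat 329 mm (x) by 360 mm (y), 22 mm thick, top face at z = 440 mm, on four square legs, each 26×26 mm in cross-section. The legs rest on z = 0, each flush with a corner of the seat. Four stretchers, 26 mm wide and 30 mm tall, connect adjacent legs with their undersides at z = 96 mm, each running between the inner faces of the legs it joins and aligned with the legs' outer faces on the other axis.


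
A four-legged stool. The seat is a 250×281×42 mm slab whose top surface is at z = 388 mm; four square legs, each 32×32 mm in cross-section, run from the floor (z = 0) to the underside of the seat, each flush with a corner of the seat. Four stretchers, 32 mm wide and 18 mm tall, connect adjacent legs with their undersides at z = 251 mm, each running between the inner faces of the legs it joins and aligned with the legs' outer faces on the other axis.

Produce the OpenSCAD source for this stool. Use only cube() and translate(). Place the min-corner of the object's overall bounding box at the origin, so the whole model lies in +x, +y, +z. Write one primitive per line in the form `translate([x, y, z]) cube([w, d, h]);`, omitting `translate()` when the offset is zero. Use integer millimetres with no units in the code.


translate([0, 0, 346]) cube([250, 281, 42]);
cube([32, 32, 346]);
translate([218, 0, 0]) cube([32, 32, 346]);
translate([0, 249, 0]) cube([32, 32, 346]);
translate([218, 249, 0]) cube([32, 32, 346]);
translate([32, 0, 251]) cube([186, 32, 18]);
translate([32, 249, 251]) cube([186, 32, 18]);
translate([0, 32, 251]) cube([32, 217, 18]);
translate([218, 32, 251]) cube([32, 217, 18]);


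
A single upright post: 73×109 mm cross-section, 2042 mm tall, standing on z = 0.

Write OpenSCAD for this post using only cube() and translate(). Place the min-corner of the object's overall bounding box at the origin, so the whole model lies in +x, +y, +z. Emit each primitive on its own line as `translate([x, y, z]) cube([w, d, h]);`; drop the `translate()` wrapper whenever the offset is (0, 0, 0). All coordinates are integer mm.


cube([73, 109, 2042]);


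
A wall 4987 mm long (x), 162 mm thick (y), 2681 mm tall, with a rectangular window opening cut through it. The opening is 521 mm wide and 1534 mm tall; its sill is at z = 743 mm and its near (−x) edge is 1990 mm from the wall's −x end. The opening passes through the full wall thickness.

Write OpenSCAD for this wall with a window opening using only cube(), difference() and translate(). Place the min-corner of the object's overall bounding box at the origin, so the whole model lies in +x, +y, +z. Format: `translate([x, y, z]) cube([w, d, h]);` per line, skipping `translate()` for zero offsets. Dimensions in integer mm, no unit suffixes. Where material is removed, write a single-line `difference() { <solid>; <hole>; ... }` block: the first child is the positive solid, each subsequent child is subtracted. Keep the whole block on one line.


difference() { cube([4987, 162, 2681]); translate([1990, 0, 743]) cube([521, 162, 1534]); }


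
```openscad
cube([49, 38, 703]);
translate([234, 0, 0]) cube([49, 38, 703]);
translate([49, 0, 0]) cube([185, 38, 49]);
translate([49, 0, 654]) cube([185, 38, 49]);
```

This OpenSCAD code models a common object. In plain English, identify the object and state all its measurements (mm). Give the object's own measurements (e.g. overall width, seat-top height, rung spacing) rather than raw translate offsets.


A rectangular picture frame lying in the x–z plane (depth along y). The opening is 185 mm wide (x) by 605 mm tall (z), surrounded by a border 49 mm wide on all four sides. The frame is 38 mm deep and is made of two full-height vertical stiles with two horizontal rails fitted between them.


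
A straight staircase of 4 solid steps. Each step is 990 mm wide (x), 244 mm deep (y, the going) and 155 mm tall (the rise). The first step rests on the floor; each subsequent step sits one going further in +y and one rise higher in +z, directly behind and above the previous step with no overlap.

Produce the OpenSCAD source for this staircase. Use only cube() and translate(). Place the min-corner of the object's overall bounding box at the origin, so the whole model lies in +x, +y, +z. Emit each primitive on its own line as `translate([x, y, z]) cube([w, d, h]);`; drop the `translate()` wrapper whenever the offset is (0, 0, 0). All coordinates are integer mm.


cube([990, 244, 155]);
translate([0, 244, 155]) cube([990, 244, 155]);
translate([0, 488, 310]) cube([990, 244, 155]);
translate([0, 732, 465]) cube([990, 244, 155]);


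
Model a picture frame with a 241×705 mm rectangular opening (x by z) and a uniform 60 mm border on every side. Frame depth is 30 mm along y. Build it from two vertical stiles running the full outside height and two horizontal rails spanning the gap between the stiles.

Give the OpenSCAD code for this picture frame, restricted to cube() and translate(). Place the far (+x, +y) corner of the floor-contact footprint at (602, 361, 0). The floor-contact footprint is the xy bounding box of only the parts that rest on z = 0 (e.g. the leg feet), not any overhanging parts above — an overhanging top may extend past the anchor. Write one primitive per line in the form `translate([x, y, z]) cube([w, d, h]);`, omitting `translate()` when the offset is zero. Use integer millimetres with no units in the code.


translate([241, 331, 0]) cube([60, 30, 825]);
translate([542, 331, 0]) cube([60, 30, 825]);
translate([301, 331, 0]) cube([241, 30, 60]);
translate([301, 331, 765]) cube([241, 30, 60]);


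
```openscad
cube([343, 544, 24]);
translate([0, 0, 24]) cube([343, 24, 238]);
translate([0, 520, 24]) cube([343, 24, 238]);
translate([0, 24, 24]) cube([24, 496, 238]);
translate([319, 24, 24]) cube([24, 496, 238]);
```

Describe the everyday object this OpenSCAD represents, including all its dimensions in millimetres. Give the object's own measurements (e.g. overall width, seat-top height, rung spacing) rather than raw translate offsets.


An open-topped rectangular box: outside dimensions 343×544×262 mm, with a uniform wall and base thickness of 24 mm. The base is a full 343×544 slab on the floor; four walls sit on top of the base. The front and back walls (the −y and +y sides) span the full width; the two side walls fit between them.


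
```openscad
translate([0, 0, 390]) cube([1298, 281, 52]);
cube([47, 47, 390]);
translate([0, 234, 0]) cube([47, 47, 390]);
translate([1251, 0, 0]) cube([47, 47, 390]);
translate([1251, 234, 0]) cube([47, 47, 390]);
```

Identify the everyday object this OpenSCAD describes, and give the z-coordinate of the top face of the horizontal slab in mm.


A bench. The seat-top height is 442 mm.

A long slab on four corner posts — a bench. The slab sits at z = 390 with thickness 52, so the top is 390 + 52 = 442 mm.


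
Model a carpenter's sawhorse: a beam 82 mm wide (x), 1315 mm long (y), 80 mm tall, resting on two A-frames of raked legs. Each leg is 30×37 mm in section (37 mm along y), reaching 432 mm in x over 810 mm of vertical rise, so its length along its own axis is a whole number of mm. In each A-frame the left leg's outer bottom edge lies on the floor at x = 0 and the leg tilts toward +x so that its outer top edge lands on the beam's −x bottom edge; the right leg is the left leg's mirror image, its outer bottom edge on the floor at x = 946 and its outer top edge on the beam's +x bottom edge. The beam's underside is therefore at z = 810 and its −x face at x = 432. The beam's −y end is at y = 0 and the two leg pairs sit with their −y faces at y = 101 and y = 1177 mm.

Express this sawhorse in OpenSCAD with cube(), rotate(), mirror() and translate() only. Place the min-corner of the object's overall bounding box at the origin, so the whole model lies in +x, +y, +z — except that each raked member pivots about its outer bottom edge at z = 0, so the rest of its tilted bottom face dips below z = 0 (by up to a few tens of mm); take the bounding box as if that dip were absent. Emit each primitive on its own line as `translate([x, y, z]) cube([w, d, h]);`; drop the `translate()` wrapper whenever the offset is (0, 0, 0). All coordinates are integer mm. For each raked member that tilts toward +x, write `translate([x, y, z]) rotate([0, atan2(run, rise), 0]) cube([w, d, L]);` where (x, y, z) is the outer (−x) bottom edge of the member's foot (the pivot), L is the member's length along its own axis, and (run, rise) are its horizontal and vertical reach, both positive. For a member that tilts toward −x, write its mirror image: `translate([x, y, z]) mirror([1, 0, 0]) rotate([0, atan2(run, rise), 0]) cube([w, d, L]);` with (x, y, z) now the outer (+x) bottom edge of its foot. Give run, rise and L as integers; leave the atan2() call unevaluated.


translate([432, 0, 810]) cube([82, 1315, 80]);
translate([0, 101, 0]) rotate([0, atan2(432, 810), 0]) cube([30, 37, 918]);
translate([946, 101, 0]) mirror([1, 0, 0]) rotate([0, atan2(432, 810), 0]) cube([30, 37, 918]);
translate([0, 1177, 0]) rotate([0, atan2(432, 810), 0]) cube([30, 37, 918]);
translate([946, 1177, 0]) mirror([1, 0, 0]) rotate([0, atan2(432, 810), 0]) cube([30, 37, 918]);


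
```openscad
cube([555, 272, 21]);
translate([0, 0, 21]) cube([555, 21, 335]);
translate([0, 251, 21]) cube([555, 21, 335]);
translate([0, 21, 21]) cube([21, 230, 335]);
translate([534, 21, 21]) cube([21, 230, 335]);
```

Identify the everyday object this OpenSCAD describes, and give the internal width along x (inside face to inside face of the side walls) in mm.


An open box. The internal width is 513 mm.

A 555×272 base slab with four walls standing on it — an open box. The base is 555 mm wide and the walls are 21 mm thick, so the internal width is 555 − 2 × 21 = 513 mm.


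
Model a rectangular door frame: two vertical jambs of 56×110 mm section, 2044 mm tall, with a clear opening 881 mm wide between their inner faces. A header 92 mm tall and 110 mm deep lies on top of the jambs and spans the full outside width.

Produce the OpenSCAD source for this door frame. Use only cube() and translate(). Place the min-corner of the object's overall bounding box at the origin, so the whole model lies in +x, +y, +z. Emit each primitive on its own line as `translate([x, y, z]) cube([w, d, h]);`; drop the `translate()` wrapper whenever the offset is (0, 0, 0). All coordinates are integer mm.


cube([56, 110, 2044]);
translate([937, 0, 0]) cube([56, 110, 2044]);
translate([0, 0, 2044]) cube([993, 110, 92]);


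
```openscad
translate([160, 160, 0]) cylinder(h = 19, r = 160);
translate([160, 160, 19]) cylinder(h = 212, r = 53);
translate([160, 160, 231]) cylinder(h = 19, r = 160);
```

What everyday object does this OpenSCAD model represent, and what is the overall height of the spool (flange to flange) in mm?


A spool. The overall height is 250 mm.

Three coaxial cylinders, large–small–large — a spool. Two 19 mm flanges and a 212 mm core give 19 + 212 + 19 = 250 mm.


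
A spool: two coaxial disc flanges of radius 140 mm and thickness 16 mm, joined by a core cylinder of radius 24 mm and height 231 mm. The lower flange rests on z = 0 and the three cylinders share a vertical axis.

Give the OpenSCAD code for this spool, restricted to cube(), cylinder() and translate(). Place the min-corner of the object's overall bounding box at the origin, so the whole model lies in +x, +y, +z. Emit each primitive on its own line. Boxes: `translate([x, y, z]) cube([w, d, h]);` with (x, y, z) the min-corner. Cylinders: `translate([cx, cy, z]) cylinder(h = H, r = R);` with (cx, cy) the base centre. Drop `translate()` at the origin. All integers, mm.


translate([140, 140, 0]) cylinder(h = 16, r = 140);
translate([140, 140, 16]) cylinder(h = 231, r = 24);
translate([140, 140, 247]) cylinder(h = 16, r = 140);


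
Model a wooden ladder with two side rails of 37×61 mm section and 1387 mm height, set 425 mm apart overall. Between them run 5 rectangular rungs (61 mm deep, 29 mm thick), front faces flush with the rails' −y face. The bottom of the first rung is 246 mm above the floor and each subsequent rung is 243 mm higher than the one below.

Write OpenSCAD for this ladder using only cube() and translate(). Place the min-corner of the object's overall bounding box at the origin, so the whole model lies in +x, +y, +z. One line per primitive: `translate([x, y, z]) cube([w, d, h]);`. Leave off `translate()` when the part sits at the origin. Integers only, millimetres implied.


cube([37, 61, 1387]);
translate([388, 0, 0]) cube([37, 61, 1387]);
translate([37, 0, 246]) cube([351, 61, 29]);
translate([37, 0, 489]) cube([351, 61, 29]);
translate([37, 0, 732]) cube([351, 61, 29]);
translate([37, 0, 975]) cube([351, 61, 29]);
translate([37, 0, 1218]) cube([351, 61, 29]);


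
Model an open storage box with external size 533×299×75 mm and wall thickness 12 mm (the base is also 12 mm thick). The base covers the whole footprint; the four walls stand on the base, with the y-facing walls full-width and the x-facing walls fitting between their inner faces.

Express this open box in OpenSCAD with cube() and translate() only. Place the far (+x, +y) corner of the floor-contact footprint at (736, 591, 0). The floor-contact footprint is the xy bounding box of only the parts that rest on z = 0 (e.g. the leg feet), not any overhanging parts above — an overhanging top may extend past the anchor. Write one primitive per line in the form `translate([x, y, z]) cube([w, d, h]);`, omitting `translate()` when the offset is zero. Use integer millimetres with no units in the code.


translate([203, 292, 0]) cube([533, 299, 12]);
translate([203, 292, 12]) cube([533, 12, 63]);
translate([203, 579, 12]) cube([533, 12, 63]);
translate([203, 304, 12]) cube([12, 275, 63]);
translate([724, 304, 12]) cube([12, 275, 63]);


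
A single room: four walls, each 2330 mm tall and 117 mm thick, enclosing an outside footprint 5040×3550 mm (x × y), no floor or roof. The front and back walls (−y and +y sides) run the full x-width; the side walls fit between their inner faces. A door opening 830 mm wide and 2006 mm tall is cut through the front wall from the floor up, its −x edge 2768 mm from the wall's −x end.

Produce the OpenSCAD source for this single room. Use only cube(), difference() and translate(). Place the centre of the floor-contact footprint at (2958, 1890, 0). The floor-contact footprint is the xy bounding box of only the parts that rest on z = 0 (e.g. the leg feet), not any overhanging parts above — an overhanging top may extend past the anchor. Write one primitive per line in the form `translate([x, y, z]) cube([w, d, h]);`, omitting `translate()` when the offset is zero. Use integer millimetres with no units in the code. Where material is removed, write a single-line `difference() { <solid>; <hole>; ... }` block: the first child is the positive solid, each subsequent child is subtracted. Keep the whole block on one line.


difference() { translate([438, 115, 0]) cube([5040, 117, 2330]); translate([3206, 115, 0]) cube([830, 117, 2006]); }
translate([438, 3548, 0]) cube([5040, 117, 2330]);
translate([438, 232, 0]) cube([117, 3316, 2330]);
translate([5361, 232, 0]) cube([117, 3316, 2330]);


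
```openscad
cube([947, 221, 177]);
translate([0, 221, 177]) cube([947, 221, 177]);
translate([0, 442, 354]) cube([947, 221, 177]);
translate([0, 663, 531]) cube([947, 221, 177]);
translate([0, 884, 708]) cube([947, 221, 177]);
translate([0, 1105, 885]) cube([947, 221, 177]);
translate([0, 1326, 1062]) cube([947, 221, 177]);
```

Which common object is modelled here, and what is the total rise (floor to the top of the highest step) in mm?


A staircase. The total rise is 1239 mm.

7 identical blocks, each offset up and back from the previous — a staircase. Each step is 177 mm tall and there are 7 of them, so the total rise is 7 × 177 = 1239 mm.


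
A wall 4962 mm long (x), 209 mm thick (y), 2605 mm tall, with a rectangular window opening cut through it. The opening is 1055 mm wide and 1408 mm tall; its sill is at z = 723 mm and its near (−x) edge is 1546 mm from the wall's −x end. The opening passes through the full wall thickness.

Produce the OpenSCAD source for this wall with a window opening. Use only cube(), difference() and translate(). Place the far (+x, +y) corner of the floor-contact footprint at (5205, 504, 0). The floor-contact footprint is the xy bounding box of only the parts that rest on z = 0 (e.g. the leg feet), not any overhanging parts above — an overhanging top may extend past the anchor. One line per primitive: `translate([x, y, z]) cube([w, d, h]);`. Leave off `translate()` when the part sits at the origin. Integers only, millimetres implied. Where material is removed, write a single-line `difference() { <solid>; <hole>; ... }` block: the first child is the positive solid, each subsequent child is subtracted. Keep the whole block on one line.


difference() { translate([243, 295, 0]) cube([4962, 209, 2605]); translate([1789, 295, 723]) cube([1055, 209, 1408]); }


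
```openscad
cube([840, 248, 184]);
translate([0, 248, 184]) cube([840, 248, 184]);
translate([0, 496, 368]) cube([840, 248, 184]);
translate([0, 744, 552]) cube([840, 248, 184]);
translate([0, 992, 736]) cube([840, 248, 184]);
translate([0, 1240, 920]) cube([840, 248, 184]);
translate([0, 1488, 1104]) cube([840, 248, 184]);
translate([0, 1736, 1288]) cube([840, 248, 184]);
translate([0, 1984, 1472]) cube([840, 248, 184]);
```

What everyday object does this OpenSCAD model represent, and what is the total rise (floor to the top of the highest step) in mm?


A staircase. The total rise is 1656 mm.

9 identical blocks, each offset up and back from the previous — a staircase. Each step is 184 mm tall and there are 9 of them, so the total rise is 9 × 184 = 1656 mm.


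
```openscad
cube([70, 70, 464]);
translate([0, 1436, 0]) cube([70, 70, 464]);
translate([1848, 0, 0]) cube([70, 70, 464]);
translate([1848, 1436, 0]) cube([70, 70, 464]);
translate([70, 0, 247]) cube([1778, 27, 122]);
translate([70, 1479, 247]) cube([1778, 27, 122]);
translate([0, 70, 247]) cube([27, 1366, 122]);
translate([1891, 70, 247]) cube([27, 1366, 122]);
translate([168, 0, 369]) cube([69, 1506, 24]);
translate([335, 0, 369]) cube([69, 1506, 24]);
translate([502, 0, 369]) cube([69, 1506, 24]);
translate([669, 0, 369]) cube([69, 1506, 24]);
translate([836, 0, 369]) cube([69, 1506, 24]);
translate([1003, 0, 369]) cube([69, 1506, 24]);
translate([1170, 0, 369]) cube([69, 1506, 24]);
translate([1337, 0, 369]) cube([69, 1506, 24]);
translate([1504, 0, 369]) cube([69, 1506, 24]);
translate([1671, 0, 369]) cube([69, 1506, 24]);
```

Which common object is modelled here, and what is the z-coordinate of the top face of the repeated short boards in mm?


A bed frame. The slat-top height is 393 mm.

Four posts, four rails, and a row of slats — a bed frame. Slats sit on the rails at z = 247 + 122 = 369; with slat thickness 24, the top is 393 mm.


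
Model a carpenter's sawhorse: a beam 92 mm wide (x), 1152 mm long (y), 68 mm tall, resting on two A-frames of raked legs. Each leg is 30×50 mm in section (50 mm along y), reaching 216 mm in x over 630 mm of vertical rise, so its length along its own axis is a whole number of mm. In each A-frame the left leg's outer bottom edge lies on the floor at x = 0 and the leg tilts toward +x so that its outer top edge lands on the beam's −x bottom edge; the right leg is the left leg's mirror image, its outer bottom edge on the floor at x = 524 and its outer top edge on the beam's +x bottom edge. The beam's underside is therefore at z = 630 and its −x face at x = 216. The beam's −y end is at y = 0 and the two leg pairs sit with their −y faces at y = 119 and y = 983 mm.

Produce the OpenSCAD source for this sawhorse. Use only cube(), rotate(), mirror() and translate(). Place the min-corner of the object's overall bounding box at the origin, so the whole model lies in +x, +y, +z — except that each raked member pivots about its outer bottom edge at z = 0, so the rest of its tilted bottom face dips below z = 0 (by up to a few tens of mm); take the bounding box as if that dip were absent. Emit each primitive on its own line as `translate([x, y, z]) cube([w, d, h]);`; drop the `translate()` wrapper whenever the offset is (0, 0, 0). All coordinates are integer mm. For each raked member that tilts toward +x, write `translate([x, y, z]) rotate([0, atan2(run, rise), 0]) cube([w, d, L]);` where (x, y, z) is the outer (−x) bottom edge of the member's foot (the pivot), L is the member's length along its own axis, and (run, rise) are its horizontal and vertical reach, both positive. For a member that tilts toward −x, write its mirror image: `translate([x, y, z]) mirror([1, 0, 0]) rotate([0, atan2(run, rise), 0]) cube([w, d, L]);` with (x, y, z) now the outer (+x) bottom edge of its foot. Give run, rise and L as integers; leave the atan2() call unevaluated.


translate([216, 0, 630]) cube([92, 1152, 68]);
translate([0, 119, 0]) rotate([0, atan2(216, 630), 0]) cube([30, 50, 666]);
translate([524, 119, 0]) mirror([1, 0, 0]) rotate([0, atan2(216, 630), 0]) cube([30, 50, 666]);
translate([0, 983, 0]) rotate([0, atan2(216, 630), 0]) cube([30, 50, 666]);
translate([524, 983, 0]) mirror([1, 0, 0]) rotate([0, atan2(216, 630), 0]) cube([30, 50, 666]);
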